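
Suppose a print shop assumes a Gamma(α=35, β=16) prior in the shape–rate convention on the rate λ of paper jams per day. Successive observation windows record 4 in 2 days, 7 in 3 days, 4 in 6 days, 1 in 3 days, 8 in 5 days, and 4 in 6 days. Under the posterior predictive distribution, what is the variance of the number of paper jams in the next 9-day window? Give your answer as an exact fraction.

28350/1681

Total count: 4 + 7 + 4 + 1 + 8 + 4 = 28.
Total exposure: 2 + 3 + 6 + 3 + 5 + 6 = 25 days.
Posterior: α' = 35 + 28 = 63, β' = 16 + 25 = 41.
The posterior predictive for a window of length T is Negative Binomial with variance T·α'·(β'+T)/β'² = 9·63·50/1681 = 28350/1681.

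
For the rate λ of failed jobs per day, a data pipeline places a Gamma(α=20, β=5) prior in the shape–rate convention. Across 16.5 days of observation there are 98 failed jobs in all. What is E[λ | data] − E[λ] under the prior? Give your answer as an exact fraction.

64/43

Total count 98 over total exposure 16.5 days.
Conjugate update: add total count to the shape and total exposure to the rate, giving Gamma(118, 43/2).
Posterior mean = 118/(43/2) = 236/43; prior mean = 20/5 = 4. Difference = 236/43 − 4 = 64/43.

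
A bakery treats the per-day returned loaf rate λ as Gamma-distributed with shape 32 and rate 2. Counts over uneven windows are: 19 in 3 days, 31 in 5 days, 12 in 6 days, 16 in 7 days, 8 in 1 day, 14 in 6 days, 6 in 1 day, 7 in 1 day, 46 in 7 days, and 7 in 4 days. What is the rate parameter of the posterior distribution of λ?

Total count: 19 + 31 + 12 + 16 + 8 + 14 + 6 + 7 + 46 + 7 = 166.
Total exposure: 3 + 5 + 6 + 7 + 1 + 6 + 1 + 1 + 7 + 4 = 41 days.
Gamma(α, β) with Poisson data over total exposure Σt gives posterior Gamma(α+Σx, β+Σt) = Gamma(198, 43).

43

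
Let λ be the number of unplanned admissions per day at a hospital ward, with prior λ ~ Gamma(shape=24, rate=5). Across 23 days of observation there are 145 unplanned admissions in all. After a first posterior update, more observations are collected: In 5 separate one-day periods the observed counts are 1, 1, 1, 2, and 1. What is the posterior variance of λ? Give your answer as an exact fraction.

175/1089

Total count 145 over total exposure 23 days.
After the first batch: Gamma(24 + 145, 5 + 23) = Gamma(169, 28).
Total count: 1 + 1 + 1 + 2 + 1 = 6.
Total exposure: 5 days.
After the second batch: Gamma(169 + 6, 28 + 5) = Gamma(175, 33).
Posterior variance = α'/β'² = 175/1089.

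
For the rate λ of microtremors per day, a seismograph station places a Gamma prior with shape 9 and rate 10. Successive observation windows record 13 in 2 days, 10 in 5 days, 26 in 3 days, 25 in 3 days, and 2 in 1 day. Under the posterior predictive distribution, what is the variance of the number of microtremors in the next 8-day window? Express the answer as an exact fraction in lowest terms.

Total count: 13 + 10 + 26 + 25 + 2 = 76.
Total exposure: 2 + 5 + 3 + 3 + 1 = 14 days.
Posterior: α' = 9 + 76 = 85, β' = 10 + 14 = 24.
The posterior predictive for a window of length T is Negative Binomial with variance T·α'·(β'+T)/β'² = 8·85·32/576 = 340/9.

340/9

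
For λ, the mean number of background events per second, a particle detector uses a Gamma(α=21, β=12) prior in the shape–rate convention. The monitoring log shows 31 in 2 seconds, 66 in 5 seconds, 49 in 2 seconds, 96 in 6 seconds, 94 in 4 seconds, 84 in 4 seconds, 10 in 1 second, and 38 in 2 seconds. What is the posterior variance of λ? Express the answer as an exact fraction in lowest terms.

Total count: 31 + 66 + 49 + 96 + 94 + 84 + 10 + 38 = 468.
Total exposure: 2 + 5 + 2 + 6 + 4 + 4 + 1 + 2 = 26 seconds.
Posterior: α' = 21 + 468 = 489, β' = 12 + 26 = 38.
Posterior variance = α'/β'² = 489/1444.

489/1444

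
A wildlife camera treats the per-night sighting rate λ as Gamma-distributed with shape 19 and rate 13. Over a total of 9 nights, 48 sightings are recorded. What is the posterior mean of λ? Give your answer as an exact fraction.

67/22

Total count 48 over total exposure 9 nights.
Conjugate update: add total count to the shape and total exposure to the rate, giving Gamma(67, 22).
Posterior mean = α'/β' = 67/22.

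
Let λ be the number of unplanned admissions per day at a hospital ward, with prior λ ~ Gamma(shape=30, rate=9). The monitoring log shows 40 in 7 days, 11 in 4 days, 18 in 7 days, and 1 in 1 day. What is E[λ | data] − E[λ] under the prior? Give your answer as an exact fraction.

Total count: 40 + 11 + 18 + 1 = 70.
Total exposure: 7 + 4 + 7 + 1 = 19 days.
By Gamma–Poisson conjugacy, the posterior is Gamma(α + Σx, β + Σt) = Gamma(30 + 70, 9 + 19) = Gamma(100, 28).
Posterior mean = 100/28 = 25/7; prior mean = 30/9 = 10/3. Difference = 25/7 − 10/3 = 5/21.

5/21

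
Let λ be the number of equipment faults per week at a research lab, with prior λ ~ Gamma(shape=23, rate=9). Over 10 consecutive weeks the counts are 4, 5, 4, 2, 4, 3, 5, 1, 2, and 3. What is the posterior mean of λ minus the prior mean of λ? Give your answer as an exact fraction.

67/171

Total count: 4 + 5 + 4 + 2 + 4 + 3 + 5 + 1 + 2 + 3 = 33.
Total exposure: 10 weeks.
Gamma(α, β) with Poisson data over total exposure Σt gives posterior Gamma(α+Σx, β+Σt) = Gamma(56, 19).
Posterior mean = 56/19 = 56/19; prior mean = 23/9 = 23/9. Difference = 56/19 − 23/9 = 67/171.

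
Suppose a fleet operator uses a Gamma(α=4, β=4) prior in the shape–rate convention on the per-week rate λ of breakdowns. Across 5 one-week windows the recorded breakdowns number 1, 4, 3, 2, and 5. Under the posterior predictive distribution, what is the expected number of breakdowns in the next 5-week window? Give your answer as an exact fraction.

95/9

Total count: 1 + 4 + 3 + 2 + 5 = 15.
Total exposure: 5 weeks.
The Gamma prior is conjugate for the Poisson rate, so λ | data ~ Gamma(4+15, 4+5) = Gamma(19, 9).
Predictive mean over a 5-week window = T·E[λ|data] = 5·19/9 = 95/9.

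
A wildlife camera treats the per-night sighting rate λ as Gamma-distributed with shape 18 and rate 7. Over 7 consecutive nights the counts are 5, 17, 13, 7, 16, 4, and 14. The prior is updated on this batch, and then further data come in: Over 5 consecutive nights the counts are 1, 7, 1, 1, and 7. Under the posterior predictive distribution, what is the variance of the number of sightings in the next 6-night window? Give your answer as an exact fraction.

16650/361

Total count: 5 + 17 + 13 + 7 + 16 + 4 + 14 = 76.
Total exposure: 7 nights.
After the first batch: Gamma(18 + 76, 7 + 7) = Gamma(94, 14).
Total count: 1 + 7 + 1 + 1 + 7 = 17.
Total exposure: 5 nights.
After the second batch: Gamma(94 + 17, 14 + 5) = Gamma(111, 19).
The posterior predictive for a window of length T is Negative Binomial with variance T·α'·(β'+T)/β'² = 6·111·25/361 = 16650/361.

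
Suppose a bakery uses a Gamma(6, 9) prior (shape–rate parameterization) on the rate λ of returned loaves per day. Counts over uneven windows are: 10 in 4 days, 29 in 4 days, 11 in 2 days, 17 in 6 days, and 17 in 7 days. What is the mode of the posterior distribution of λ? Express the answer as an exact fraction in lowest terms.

89/32

Total count: 10 + 29 + 11 + 17 + 17 = 84.
Total exposure: 4 + 4 + 2 + 6 + 7 = 23 days.
Posterior: α' = 6 + 84 = 90, β' = 9 + 23 = 32.
Posterior mode = (α'−1)/β' = 89/32.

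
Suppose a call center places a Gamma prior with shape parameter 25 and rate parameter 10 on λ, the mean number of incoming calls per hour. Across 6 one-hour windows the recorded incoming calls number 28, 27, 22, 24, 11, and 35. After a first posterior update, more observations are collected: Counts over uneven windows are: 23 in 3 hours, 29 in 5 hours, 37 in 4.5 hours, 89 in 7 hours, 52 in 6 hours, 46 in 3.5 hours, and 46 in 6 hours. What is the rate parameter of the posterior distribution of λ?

Total count: 28 + 27 + 22 + 24 + 11 + 35 = 147.
Total exposure: 6 hours.
After the first batch: Gamma(25 + 147, 10 + 6) = Gamma(172, 16).
Total count: 23 + 29 + 37 + 89 + 52 + 46 + 46 = 322.
Total exposure: 3 + 5 + 4.5 + 7 + 6 + 3.5 + 6 = 35 hours.
After the second batch: Gamma(172 + 322, 16 + 35) = Gamma(494, 51).

51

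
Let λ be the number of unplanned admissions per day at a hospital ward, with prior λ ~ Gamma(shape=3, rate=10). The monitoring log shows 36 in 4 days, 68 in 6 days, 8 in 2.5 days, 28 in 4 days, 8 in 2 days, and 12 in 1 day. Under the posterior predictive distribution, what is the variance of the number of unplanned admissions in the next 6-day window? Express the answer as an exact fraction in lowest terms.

138876/3481

Total count: 36 + 68 + 8 + 28 + 8 + 12 = 160.
Total exposure: 4 + 6 + 2.5 + 4 + 2 + 1 = 19.5 days.
Posterior: α' = 3 + 160 = 163, β' = 10 + 19.5 = 59/2.
The posterior predictive for a window of length T is Negative Binomial with variance T·α'·(β'+T)/β'² = 6·163·(71/2)/(3481/4) = 138876/3481.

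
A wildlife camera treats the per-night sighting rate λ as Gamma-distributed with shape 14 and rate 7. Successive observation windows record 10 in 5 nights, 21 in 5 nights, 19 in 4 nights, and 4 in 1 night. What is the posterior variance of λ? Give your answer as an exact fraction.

17/121

Total count: 10 + 21 + 19 + 4 = 54.
Total exposure: 5 + 5 + 4 + 1 = 15 nights.
Conjugate update: add total count to the shape and total exposure to the rate, giving Gamma(68, 22).
Posterior variance = α'/β'² = 68/484 = 17/121.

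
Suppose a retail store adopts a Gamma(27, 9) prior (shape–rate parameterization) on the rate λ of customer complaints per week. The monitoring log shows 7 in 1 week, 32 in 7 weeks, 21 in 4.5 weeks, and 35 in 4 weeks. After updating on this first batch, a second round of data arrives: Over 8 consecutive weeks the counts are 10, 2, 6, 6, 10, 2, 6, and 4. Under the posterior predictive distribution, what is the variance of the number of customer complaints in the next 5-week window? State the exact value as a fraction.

Total count: 7 + 32 + 21 + 35 = 95.
Total exposure: 1 + 7 + 4.5 + 4 = 16.5 weeks.
After the first batch: Gamma(27 + 95, 9 + 16.5) = Gamma(122, 51/2).
Total count: 10 + 2 + 6 + 6 + 10 + 2 + 6 + 4 = 46.
Total exposure: 8 weeks.
After the second batch: Gamma(122 + 46, 51/2 + 8) = Gamma(168, 67/2).
The posterior predictive for a window of length T is Negative Binomial with variance T·α'·(β'+T)/β'² = 5·168·(77/2)/(4489/4) = 129360/4489.

129360/4489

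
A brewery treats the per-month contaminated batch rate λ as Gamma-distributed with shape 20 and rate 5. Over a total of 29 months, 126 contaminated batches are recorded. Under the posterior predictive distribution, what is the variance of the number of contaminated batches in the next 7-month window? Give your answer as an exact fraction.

Total count 126 over total exposure 29 months.
The Gamma prior is conjugate for the Poisson rate, so λ | data ~ Gamma(20+126, 5+29) = Gamma(146, 34).
The posterior predictive for a window of length T is Negative Binomial with variance T·α'·(β'+T)/β'² = 7·146·41/1156 = 20951/578.

20951/578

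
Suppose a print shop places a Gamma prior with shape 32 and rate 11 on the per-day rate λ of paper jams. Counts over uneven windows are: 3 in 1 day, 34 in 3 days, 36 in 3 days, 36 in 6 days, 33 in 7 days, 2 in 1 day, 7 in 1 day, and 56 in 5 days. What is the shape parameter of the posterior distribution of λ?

239

Total count: 3 + 34 + 36 + 36 + 33 + 2 + 7 + 56 = 207.
Total exposure: 1 + 3 + 3 + 6 + 7 + 1 + 1 + 5 = 27 days.
Gamma(α, β) with Poisson data over total exposure Σt gives posterior Gamma(α+Σx, β+Σt) = Gamma(239, 38).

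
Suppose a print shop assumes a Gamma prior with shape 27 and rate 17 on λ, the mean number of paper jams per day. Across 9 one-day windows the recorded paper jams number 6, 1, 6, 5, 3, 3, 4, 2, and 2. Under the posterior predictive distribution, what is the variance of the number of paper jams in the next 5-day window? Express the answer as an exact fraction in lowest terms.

9145/676

Total count: 6 + 1 + 6 + 5 + 3 + 3 + 4 + 2 + 2 = 32.
Total exposure: 9 days.
Posterior: α' = 27 + 32 = 59, β' = 17 + 9 = 26.
The posterior predictive for a window of length T is Negative Binomial with variance T·α'·(β'+T)/β'² = 5·59·31/676 = 9145/676.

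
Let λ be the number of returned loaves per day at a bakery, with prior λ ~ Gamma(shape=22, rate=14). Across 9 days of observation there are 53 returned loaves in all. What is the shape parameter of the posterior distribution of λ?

Total count 53 over total exposure 9 days.
Gamma(α, β) with Poisson data over total exposure Σt gives posterior Gamma(α+Σx, β+Σt) = Gamma(75, 23).

75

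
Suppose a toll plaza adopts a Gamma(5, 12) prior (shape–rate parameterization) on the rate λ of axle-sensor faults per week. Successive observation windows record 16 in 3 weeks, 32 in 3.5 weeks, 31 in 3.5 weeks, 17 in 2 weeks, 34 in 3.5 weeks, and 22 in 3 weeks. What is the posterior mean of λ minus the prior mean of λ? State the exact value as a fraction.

Total count: 16 + 32 + 31 + 17 + 34 + 22 = 152.
Total exposure: 3 + 3.5 + 3.5 + 2 + 3.5 + 3 = 18.5 weeks.
Gamma(α, β) with Poisson data over total exposure Σt gives posterior Gamma(α+Σx, β+Σt) = Gamma(157, 61/2).
Posterior mean = 157/(61/2) = 314/61; prior mean = 5/12 = 5/12. Difference = 314/61 − 5/12 = 3463/732.

3463/732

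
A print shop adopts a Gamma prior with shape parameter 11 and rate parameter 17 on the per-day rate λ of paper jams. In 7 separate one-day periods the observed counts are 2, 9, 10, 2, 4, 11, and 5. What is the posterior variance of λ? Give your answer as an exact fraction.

Total count: 2 + 9 + 10 + 2 + 4 + 11 + 5 = 43.
Total exposure: 7 days.
The Gamma prior is conjugate for the Poisson rate, so λ | data ~ Gamma(11+43, 17+7) = Gamma(54, 24).
Posterior variance = α'/β'² = 54/576 = 3/32.

3/32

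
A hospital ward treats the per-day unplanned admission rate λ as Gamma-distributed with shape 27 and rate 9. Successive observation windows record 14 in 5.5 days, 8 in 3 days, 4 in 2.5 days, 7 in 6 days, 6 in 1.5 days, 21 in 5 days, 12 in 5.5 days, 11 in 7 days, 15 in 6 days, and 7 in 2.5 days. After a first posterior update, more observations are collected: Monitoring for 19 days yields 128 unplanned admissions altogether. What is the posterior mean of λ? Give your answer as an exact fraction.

104/29

Total count: 14 + 8 + 4 + 7 + 6 + 21 + 12 + 11 + 15 + 7 = 105.
Total exposure: 5.5 + 3 + 2.5 + 6 + 1.5 + 5 + 5.5 + 7 + 6 + 2.5 = 44.5 days.
After the first batch: Gamma(27 + 105, 9 + 44.5) = Gamma(132, 107/2).
Total count 128 over total exposure 19 days.
After the second batch: Gamma(132 + 128, 107/2 + 19) = Gamma(260, 145/2).
Posterior mean = α'/β' = 260/(145/2) = 104/29.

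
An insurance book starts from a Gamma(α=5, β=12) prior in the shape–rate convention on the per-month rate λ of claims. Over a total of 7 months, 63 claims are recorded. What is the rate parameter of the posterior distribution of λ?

Total count 63 over total exposure 7 months.
Conjugate update: add total count to the shape and total exposure to the rate, giving Gamma(68, 19).

19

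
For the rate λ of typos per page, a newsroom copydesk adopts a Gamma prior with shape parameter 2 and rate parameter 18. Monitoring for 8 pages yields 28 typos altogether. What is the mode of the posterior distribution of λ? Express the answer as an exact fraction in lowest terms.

29/26

Total count 28 over total exposure 8 pages.
The Gamma prior is conjugate for the Poisson rate, so λ | data ~ Gamma(2+28, 18+8) = Gamma(30, 26).
Posterior mode = (α'−1)/β' = 29/26.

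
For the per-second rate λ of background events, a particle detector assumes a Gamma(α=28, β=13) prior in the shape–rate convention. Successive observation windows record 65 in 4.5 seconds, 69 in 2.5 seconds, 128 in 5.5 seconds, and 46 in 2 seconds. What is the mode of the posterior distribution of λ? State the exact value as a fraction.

134/11

Total count: 65 + 69 + 128 + 46 = 308.
Total exposure: 4.5 + 2.5 + 5.5 + 2 = 14.5 seconds.
Conjugate update: add total count to the shape and total exposure to the rate, giving Gamma(336, 55/2).
Posterior mode = (α'−1)/β' = 335/(55/2) = 134/11.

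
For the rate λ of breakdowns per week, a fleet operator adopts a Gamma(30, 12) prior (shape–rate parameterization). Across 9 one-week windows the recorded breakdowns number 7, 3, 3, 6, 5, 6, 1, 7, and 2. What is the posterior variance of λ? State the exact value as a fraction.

10/63

Total count: 7 + 3 + 3 + 6 + 5 + 6 + 1 + 7 + 2 = 40.
Total exposure: 9 weeks.
Posterior: α' = 30 + 40 = 70, β' = 12 + 9 = 21.
Posterior variance = α'/β'² = 70/441 = 10/63.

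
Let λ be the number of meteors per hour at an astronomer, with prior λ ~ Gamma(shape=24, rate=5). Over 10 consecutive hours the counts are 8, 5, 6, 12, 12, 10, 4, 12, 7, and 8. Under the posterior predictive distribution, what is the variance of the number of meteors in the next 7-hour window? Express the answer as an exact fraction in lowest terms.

Total count: 8 + 5 + 6 + 12 + 12 + 10 + 4 + 12 + 7 + 8 = 84.
Total exposure: 10 hours.
Posterior: α' = 24 + 84 = 108, β' = 5 + 10 = 15.
The posterior predictive for a window of length T is Negative Binomial with variance T·α'·(β'+T)/β'² = 7·108·22/225 = 1848/25.

1848/25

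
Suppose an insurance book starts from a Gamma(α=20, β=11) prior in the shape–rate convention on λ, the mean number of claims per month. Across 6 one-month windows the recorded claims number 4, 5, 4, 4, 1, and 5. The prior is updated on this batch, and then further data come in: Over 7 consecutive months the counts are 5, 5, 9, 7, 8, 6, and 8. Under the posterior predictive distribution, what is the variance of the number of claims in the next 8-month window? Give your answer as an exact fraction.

364/9

Total count: 4 + 5 + 4 + 4 + 1 + 5 = 23.
Total exposure: 6 months.
After the first batch: Gamma(20 + 23, 11 + 6) = Gamma(43, 17).
Total count: 5 + 5 + 9 + 7 + 8 + 6 + 8 = 48.
Total exposure: 7 months.
After the second batch: Gamma(43 + 48, 17 + 7) = Gamma(91, 24).
The posterior predictive for a window of length T is Negative Binomial with variance T·α'·(β'+T)/β'² = 8·91·32/576 = 364/9.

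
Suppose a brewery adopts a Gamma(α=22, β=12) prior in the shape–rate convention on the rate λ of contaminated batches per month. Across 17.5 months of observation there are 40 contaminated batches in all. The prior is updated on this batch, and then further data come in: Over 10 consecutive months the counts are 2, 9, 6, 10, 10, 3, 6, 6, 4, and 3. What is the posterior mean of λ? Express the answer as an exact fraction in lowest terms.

Total count 40 over total exposure 17.5 months.
After the first batch: Gamma(22 + 40, 12 + 17.5) = Gamma(62, 59/2).
Total count: 2 + 9 + 6 + 10 + 10 + 3 + 6 + 6 + 4 + 3 = 59.
Total exposure: 10 months.
After the second batch: Gamma(62 + 59, 59/2 + 10) = Gamma(121, 79/2).
Posterior mean = α'/β' = 121/(79/2) = 242/79.

242/79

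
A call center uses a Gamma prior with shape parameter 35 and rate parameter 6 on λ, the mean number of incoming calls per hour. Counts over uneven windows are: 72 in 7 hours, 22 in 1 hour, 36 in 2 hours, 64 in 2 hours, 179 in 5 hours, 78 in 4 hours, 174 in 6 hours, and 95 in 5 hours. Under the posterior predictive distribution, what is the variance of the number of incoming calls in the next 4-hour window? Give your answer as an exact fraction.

Total count: 72 + 22 + 36 + 64 + 179 + 78 + 174 + 95 = 720.
Total exposure: 7 + 1 + 2 + 2 + 5 + 4 + 6 + 5 = 32 hours.
The Gamma prior is conjugate for the Poisson rate, so λ | data ~ Gamma(35+720, 6+32) = Gamma(755, 38).
The posterior predictive for a window of length T is Negative Binomial with variance T·α'·(β'+T)/β'² = 4·755·42/1444 = 31710/361.

31710/361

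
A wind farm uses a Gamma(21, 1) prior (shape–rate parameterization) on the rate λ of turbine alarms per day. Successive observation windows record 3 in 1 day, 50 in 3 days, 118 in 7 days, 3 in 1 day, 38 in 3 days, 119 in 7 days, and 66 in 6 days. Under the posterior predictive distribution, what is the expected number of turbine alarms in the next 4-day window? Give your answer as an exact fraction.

1672/29

Total count: 3 + 50 + 118 + 3 + 38 + 119 + 66 = 397.
Total exposure: 1 + 3 + 7 + 1 + 3 + 7 + 6 = 28 days.
Conjugate update: add total count to the shape and total exposure to the rate, giving Gamma(418, 29).
Predictive mean over a 4-day window = T·E[λ|data] = 4·418/29 = 1672/29.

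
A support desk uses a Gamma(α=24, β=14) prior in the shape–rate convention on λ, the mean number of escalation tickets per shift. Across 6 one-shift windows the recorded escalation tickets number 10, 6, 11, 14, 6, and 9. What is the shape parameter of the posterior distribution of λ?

Total count: 10 + 6 + 11 + 14 + 6 + 9 = 56.
Total exposure: 6 shifts.
Posterior: α' = 24 + 56 = 80, β' = 14 + 6 = 20.

80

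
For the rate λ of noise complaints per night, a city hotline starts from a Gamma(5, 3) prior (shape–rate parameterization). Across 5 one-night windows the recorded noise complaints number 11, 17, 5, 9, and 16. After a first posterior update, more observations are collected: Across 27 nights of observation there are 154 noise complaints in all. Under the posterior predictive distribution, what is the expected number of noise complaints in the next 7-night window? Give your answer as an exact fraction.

Total count: 11 + 17 + 5 + 9 + 16 = 58.
Total exposure: 5 nights.
After the first batch: Gamma(5 + 58, 3 + 5) = Gamma(63, 8).
Total count 154 over total exposure 27 nights.
After the second batch: Gamma(63 + 154, 8 + 27) = Gamma(217, 35).
Predictive mean over a 7-night window = T·E[λ|data] = 7·217/35 = 217/5.

217/5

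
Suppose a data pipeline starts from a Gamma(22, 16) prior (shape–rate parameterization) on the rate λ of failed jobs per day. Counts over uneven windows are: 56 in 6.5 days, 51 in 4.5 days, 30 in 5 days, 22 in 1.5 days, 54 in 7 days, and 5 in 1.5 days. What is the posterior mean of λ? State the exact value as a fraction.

40/7

Total count: 56 + 51 + 30 + 22 + 54 + 5 = 218.
Total exposure: 6.5 + 4.5 + 5 + 1.5 + 7 + 1.5 = 26 days.
By Gamma–Poisson conjugacy, the posterior is Gamma(α + Σx, β + Σt) = Gamma(22 + 218, 16 + 26) = Gamma(240, 42).
Posterior mean = α'/β' = 240/42 = 40/7.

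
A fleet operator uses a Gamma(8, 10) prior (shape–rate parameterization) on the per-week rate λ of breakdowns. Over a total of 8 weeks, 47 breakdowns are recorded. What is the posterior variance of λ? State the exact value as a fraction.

Total count 47 over total exposure 8 weeks.
Gamma(α, β) with Poisson data over total exposure Σt gives posterior Gamma(α+Σx, β+Σt) = Gamma(55, 18).
Posterior variance = α'/β'² = 55/324.

55/324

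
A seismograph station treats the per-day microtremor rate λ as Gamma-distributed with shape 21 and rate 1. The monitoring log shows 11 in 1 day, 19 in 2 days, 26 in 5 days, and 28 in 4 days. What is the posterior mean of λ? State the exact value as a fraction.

105/13

Total count: 11 + 19 + 26 + 28 = 84.
Total exposure: 1 + 2 + 5 + 4 = 12 days.
By Gamma–Poisson conjugacy, the posterior is Gamma(α + Σx, β + Σt) = Gamma(21 + 84, 1 + 12) = Gamma(105, 13).
Posterior mean = α'/β' = 105/13.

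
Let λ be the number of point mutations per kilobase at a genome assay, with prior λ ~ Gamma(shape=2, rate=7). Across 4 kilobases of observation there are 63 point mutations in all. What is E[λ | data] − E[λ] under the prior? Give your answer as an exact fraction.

433/77

Total count 63 over total exposure 4 kilobases.
By Gamma–Poisson conjugacy, the posterior is Gamma(α + Σx, β + Σt) = Gamma(2 + 63, 7 + 4) = Gamma(65, 11).
Posterior mean = 65/11 = 65/11; prior mean = 2/7 = 2/7. Difference = 65/11 − 2/7 = 433/77.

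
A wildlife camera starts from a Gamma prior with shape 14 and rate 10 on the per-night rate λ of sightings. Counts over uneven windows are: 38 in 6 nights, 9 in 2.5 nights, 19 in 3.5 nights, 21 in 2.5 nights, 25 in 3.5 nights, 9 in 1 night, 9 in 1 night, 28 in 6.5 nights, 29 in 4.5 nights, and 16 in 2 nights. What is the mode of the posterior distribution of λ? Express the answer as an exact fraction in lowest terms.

Total count: 38 + 9 + 19 + 21 + 25 + 9 + 9 + 28 + 29 + 16 = 203.
Total exposure: 6 + 2.5 + 3.5 + 2.5 + 3.5 + 1 + 1 + 6.5 + 4.5 + 2 = 33 nights.
Posterior: α' = 14 + 203 = 217, β' = 10 + 33 = 43.
Posterior mode = (α'−1)/β' = 216/43.

216/43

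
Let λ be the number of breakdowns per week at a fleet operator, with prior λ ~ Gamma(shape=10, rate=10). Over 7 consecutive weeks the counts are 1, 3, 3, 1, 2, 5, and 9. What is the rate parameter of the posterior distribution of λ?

Total count: 1 + 3 + 3 + 1 + 2 + 5 + 9 = 24.
Total exposure: 7 weeks.
By Gamma–Poisson conjugacy, the posterior is Gamma(α + Σx, β + Σt) = Gamma(10 + 24, 10 + 7) = Gamma(34, 17).

17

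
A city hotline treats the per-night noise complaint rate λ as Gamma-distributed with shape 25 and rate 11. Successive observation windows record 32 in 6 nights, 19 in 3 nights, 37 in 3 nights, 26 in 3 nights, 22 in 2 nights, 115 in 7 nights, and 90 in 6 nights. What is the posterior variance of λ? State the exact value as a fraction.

366/1681

Total count: 32 + 19 + 37 + 26 + 22 + 115 + 90 = 341.
Total exposure: 6 + 3 + 3 + 3 + 2 + 7 + 6 = 30 nights.
By Gamma–Poisson conjugacy, the posterior is Gamma(α + Σx, β + Σt) = Gamma(25 + 341, 11 + 30) = Gamma(366, 41).
Posterior variance = α'/β'² = 366/1681.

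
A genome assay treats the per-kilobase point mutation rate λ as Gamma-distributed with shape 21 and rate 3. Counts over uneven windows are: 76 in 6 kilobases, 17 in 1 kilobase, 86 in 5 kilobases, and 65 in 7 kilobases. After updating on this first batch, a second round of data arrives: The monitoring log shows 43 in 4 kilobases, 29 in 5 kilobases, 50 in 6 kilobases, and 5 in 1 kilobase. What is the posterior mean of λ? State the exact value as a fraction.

196/19

Total count: 76 + 17 + 86 + 65 = 244.
Total exposure: 6 + 1 + 5 + 7 = 19 kilobases.
After the first batch: Gamma(21 + 244, 3 + 19) = Gamma(265, 22).
Total count: 43 + 29 + 50 + 5 = 127.
Total exposure: 4 + 5 + 6 + 1 = 16 kilobases.
After the second batch: Gamma(265 + 127, 22 + 16) = Gamma(392, 38).
Posterior mean = α'/β' = 392/38 = 196/19.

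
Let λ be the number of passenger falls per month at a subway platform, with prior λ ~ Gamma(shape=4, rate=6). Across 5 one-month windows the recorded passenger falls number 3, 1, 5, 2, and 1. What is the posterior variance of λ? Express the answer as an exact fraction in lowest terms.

Total count: 3 + 1 + 5 + 2 + 1 = 12.
Total exposure: 5 months.
By Gamma–Poisson conjugacy, the posterior is Gamma(α + Σx, β + Σt) = Gamma(4 + 12, 6 + 5) = Gamma(16, 11).
Posterior variance = α'/β'² = 16/121.

16/121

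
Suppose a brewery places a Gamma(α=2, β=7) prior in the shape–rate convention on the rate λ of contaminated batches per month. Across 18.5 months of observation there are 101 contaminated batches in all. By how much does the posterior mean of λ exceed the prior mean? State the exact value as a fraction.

Total count 101 over total exposure 18.5 months.
By Gamma–Poisson conjugacy, the posterior is Gamma(α + Σx, β + Σt) = Gamma(2 + 101, 7 + 18.5) = Gamma(103, 51/2).
Posterior mean = 103/(51/2) = 206/51; prior mean = 2/7 = 2/7. Difference = 206/51 − 2/7 = 1340/357.

1340/357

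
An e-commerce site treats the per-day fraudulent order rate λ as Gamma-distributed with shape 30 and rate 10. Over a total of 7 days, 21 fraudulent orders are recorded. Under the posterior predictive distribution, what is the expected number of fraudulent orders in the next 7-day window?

Total count 21 over total exposure 7 days.
The Gamma prior is conjugate for the Poisson rate, so λ | data ~ Gamma(30+21, 10+7) = Gamma(51, 17).
Predictive mean over a 7-day window = T·E[λ|data] = 7·51/17 = 21.

21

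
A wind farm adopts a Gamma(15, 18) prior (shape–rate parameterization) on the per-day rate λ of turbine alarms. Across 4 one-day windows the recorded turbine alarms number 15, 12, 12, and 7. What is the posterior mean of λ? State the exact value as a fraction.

61/22

Total count: 15 + 12 + 12 + 7 = 46.
Total exposure: 4 days.
The Gamma prior is conjugate for the Poisson rate, so λ | data ~ Gamma(15+46, 18+4) = Gamma(61, 22).
Posterior mean = α'/β' = 61/22.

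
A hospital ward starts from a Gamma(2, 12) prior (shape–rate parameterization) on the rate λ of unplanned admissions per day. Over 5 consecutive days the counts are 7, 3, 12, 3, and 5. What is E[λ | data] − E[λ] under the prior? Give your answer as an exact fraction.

Total count: 7 + 3 + 12 + 3 + 5 = 30.
Total exposure: 5 days.
Gamma(α, β) with Poisson data over total exposure Σt gives posterior Gamma(α+Σx, β+Σt) = Gamma(32, 17).
Posterior mean = 32/17 = 32/17; prior mean = 2/12 = 1/6. Difference = 32/17 − 1/6 = 175/102.

175/102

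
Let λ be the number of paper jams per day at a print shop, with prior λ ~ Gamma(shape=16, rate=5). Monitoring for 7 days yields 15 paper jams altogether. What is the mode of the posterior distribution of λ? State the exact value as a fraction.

Total count 15 over total exposure 7 days.
The Gamma prior is conjugate for the Poisson rate, so λ | data ~ Gamma(16+15, 5+7) = Gamma(31, 12).
Posterior mode = (α'−1)/β' = 30/12 = 5/2.

5/2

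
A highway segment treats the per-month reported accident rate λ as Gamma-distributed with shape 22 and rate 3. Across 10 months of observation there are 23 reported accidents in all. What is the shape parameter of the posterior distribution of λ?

Total count 23 over total exposure 10 months.
Gamma(α, β) with Poisson data over total exposure Σt gives posterior Gamma(α+Σx, β+Σt) = Gamma(45, 13).

45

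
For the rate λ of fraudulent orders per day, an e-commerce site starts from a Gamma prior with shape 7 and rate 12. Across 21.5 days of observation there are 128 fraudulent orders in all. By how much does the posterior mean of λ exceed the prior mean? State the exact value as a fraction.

2771/804

Total count 128 over total exposure 21.5 days.
Gamma(α, β) with Poisson data over total exposure Σt gives posterior Gamma(α+Σx, β+Σt) = Gamma(135, 67/2).
Posterior mean = 135/(67/2) = 270/67; prior mean = 7/12 = 7/12. Difference = 270/67 − 7/12 = 2771/804.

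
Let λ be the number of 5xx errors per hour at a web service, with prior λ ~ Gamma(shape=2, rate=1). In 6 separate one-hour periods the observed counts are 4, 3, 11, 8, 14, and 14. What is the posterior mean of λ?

Total count: 4 + 3 + 11 + 8 + 14 + 14 = 54.
Total exposure: 6 hours.
Conjugate update: add total count to the shape and total exposure to the rate, giving Gamma(56, 7).
Posterior mean = α'/β' = 56/7 = 8.

8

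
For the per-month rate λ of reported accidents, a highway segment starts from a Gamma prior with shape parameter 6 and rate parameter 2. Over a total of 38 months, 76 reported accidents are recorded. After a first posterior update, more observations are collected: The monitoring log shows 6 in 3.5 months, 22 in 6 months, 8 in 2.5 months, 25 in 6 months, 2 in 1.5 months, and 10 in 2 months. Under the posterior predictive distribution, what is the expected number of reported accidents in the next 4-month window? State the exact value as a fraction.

1240/123

Total count 76 over total exposure 38 months.
After the first batch: Gamma(6 + 76, 2 + 38) = Gamma(82, 40).
Total count: 6 + 22 + 8 + 25 + 2 + 10 = 73.
Total exposure: 3.5 + 6 + 2.5 + 6 + 1.5 + 2 = 21.5 months.
After the second batch: Gamma(82 + 73, 40 + 21.5) = Gamma(155, 123/2).
Predictive mean over a 4-month window = T·E[λ|data] = 4·155/(123/2) = 1240/123.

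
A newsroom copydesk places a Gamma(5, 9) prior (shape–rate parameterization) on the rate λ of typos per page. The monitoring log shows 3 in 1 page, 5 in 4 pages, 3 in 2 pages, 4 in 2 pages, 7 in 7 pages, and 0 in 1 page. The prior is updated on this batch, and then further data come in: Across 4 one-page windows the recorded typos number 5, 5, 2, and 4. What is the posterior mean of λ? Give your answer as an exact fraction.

Total count: 3 + 5 + 3 + 4 + 7 + 0 = 22.
Total exposure: 1 + 4 + 2 + 2 + 7 + 1 = 17 pages.
After the first batch: Gamma(5 + 22, 9 + 17) = Gamma(27, 26).
Total count: 5 + 5 + 2 + 4 = 16.
Total exposure: 4 pages.
After the second batch: Gamma(27 + 16, 26 + 4) = Gamma(43, 30).
Posterior mean = α'/β' = 43/30.

43/30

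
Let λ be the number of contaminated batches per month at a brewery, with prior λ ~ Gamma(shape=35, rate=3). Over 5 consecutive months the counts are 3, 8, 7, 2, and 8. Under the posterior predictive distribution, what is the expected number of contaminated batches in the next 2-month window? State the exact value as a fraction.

Total count: 3 + 8 + 7 + 2 + 8 = 28.
Total exposure: 5 months.
Gamma(α, β) with Poisson data over total exposure Σt gives posterior Gamma(α+Σx, β+Σt) = Gamma(63, 8).
Predictive mean over a 2-month window = T·E[λ|data] = 2·63/8 = 63/4.

63/4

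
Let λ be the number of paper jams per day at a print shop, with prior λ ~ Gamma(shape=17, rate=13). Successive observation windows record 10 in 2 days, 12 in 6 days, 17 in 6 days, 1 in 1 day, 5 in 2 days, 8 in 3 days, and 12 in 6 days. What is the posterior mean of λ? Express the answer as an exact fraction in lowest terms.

Total count: 10 + 12 + 17 + 1 + 5 + 8 + 12 = 65.
Total exposure: 2 + 6 + 6 + 1 + 2 + 3 + 6 = 26 days.
By Gamma–Poisson conjugacy, the posterior is Gamma(α + Σx, β + Σt) = Gamma(17 + 65, 13 + 26) = Gamma(82, 39).
Posterior mean = α'/β' = 82/39.

82/39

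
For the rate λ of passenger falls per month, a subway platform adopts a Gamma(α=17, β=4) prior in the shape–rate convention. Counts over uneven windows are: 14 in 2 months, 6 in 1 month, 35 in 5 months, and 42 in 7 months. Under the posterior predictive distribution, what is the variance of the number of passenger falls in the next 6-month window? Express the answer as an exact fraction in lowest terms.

Total count: 14 + 6 + 35 + 42 = 97.
Total exposure: 2 + 1 + 5 + 7 = 15 months.
Conjugate update: add total count to the shape and total exposure to the rate, giving Gamma(114, 19).
The posterior predictive for a window of length T is Negative Binomial with variance T·α'·(β'+T)/β'² = 6·114·25/361 = 900/19.

900/19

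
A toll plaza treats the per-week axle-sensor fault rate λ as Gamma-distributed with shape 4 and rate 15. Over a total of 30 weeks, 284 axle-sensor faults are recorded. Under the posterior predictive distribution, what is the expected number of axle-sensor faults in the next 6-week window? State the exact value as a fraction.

192/5

Total count 284 over total exposure 30 weeks.
Gamma(α, β) with Poisson data over total exposure Σt gives posterior Gamma(α+Σx, β+Σt) = Gamma(288, 45).
Predictive mean over a 6-week window = T·E[λ|data] = 6·288/45 = 192/5.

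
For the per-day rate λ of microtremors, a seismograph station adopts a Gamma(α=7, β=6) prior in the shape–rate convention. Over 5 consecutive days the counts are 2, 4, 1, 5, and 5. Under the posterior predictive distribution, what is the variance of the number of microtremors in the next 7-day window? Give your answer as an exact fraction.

Total count: 2 + 4 + 1 + 5 + 5 = 17.
Total exposure: 5 days.
Gamma(α, β) with Poisson data over total exposure Σt gives posterior Gamma(α+Σx, β+Σt) = Gamma(24, 11).
The posterior predictive for a window of length T is Negative Binomial with variance T·α'·(β'+T)/β'² = 7·24·18/121 = 3024/121.

3024/121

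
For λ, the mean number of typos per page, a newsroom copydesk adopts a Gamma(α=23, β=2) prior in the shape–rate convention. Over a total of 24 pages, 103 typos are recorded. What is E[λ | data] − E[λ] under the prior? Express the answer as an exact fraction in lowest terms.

-173/26

Total count 103 over total exposure 24 pages.
The Gamma prior is conjugate for the Poisson rate, so λ | data ~ Gamma(23+103, 2+24) = Gamma(126, 26).
Posterior mean = 126/26 = 63/13; prior mean = 23/2 = 23/2. Difference = 63/13 − 23/2 = -173/26.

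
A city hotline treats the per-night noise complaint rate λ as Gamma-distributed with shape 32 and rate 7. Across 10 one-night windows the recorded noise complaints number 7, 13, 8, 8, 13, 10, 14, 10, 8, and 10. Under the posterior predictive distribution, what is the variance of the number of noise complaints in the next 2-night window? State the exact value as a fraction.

5054/289

Total count: 7 + 13 + 8 + 8 + 13 + 10 + 14 + 10 + 8 + 10 = 101.
Total exposure: 10 nights.
Gamma(α, β) with Poisson data over total exposure Σt gives posterior Gamma(α+Σx, β+Σt) = Gamma(133, 17).
The posterior predictive for a window of length T is Negative Binomial with variance T·α'·(β'+T)/β'² = 2·133·19/289 = 5054/289.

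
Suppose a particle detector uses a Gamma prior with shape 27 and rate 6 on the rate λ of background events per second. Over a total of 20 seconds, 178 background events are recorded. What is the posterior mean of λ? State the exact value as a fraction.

205/26

Total count 178 over total exposure 20 seconds.
The Gamma prior is conjugate for the Poisson rate, so λ | data ~ Gamma(27+178, 6+20) = Gamma(205, 26).
Posterior mean = α'/β' = 205/26.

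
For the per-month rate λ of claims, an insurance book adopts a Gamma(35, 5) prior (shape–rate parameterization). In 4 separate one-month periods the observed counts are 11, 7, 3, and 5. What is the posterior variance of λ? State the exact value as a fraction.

Total count: 11 + 7 + 3 + 5 = 26.
Total exposure: 4 months.
Conjugate update: add total count to the shape and total exposure to the rate, giving Gamma(61, 9).
Posterior variance = α'/β'² = 61/81.

61/81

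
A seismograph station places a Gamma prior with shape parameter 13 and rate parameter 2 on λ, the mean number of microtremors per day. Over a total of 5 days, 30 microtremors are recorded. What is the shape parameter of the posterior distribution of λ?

Total count 30 over total exposure 5 days.
Conjugate update: add total count to the shape and total exposure to the rate, giving Gamma(43, 7).

43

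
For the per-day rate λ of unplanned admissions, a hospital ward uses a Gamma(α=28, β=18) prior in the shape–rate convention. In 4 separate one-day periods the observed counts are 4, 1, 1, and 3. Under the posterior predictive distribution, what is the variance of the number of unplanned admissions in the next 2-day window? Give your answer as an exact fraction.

Total count: 4 + 1 + 1 + 3 = 9.
Total exposure: 4 days.
Conjugate update: add total count to the shape and total exposure to the rate, giving Gamma(37, 22).
The posterior predictive for a window of length T is Negative Binomial with variance T·α'·(β'+T)/β'² = 2·37·24/484 = 444/121.

444/121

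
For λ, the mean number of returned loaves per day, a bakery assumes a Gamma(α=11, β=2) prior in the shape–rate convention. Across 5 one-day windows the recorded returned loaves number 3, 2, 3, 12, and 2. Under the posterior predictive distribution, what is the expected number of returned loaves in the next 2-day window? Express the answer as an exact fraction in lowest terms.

Total count: 3 + 2 + 3 + 12 + 2 = 22.
Total exposure: 5 days.
Conjugate update: add total count to the shape and total exposure to the rate, giving Gamma(33, 7).
Predictive mean over a 2-day window = T·E[λ|data] = 2·33/7 = 66/7.

66/7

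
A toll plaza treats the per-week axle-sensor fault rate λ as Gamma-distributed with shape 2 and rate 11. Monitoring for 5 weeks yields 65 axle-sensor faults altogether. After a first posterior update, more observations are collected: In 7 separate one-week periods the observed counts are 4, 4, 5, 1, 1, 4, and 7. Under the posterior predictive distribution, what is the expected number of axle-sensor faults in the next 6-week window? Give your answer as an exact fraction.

558/23

Total count 65 over total exposure 5 weeks.
After the first batch: Gamma(2 + 65, 11 + 5) = Gamma(67, 16).
Total count: 4 + 4 + 5 + 1 + 1 + 4 + 7 = 26.
Total exposure: 7 weeks.
After the second batch: Gamma(67 + 26, 16 + 7) = Gamma(93, 23).
Predictive mean over a 6-week window = T·E[λ|data] = 6·93/23 = 558/23.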